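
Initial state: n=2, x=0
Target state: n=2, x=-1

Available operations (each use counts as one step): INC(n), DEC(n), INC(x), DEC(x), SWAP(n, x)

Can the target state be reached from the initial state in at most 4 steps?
Yes

Path (1 step): DEC(x)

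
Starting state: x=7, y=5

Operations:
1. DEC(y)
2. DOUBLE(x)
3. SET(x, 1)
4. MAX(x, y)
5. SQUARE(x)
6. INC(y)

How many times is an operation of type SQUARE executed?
1

Counting SQUARE operations:
Step 5: SQUARE(x) ← SQUARE
Total: 1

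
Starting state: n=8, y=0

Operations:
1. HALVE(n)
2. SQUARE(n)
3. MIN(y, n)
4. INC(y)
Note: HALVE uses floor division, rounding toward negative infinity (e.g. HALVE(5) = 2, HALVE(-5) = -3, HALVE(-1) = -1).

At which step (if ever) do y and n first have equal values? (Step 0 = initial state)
Never

y and n never become equal during execution.

Comparing values at each step:
Initial: y=0, n=8
After step 1: y=0, n=4
After step 2: y=0, n=16
After step 3: y=0, n=16
After step 4: y=1, n=16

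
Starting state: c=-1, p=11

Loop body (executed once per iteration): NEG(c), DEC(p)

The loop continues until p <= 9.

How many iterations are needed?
2

Tracing iterations:
Initial: c=-1, p=11
After iteration 1: c=1, p=10
After iteration 2: c=-1, p=9
p <= 9 now holds, so the loop exits after 2 iterations.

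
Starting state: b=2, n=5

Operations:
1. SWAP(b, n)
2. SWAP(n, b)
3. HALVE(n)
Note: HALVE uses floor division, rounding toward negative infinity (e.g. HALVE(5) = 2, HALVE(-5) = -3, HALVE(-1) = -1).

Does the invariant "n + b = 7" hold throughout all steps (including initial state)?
No, violated after step 3

The invariant is violated after step 3.

State at each step:
Initial: b=2, n=5
After step 1: b=5, n=2
After step 2: b=2, n=5
After step 3: b=2, n=2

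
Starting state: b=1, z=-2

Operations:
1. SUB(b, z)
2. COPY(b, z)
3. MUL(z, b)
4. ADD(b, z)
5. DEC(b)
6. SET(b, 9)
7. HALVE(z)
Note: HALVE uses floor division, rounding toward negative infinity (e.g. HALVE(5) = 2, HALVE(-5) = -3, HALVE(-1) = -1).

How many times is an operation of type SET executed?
1

Counting SET operations:
Step 6: SET(b, 9) ← SET
Total: 1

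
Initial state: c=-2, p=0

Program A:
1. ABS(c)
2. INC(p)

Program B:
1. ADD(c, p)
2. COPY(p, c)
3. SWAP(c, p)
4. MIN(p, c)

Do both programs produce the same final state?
No

Program A final state: c=2, p=1
Program B final state: c=-2, p=-2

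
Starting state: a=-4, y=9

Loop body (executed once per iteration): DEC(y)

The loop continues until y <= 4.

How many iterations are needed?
5

Tracing iterations:
Initial: a=-4, y=9
After iteration 1: a=-4, y=8
After iteration 2: a=-4, y=7
After iteration 3: a=-4, y=6
After iteration 4: a=-4, y=5
After iteration 5: a=-4, y=4
y <= 4 now holds, so the loop exits after 5 iterations.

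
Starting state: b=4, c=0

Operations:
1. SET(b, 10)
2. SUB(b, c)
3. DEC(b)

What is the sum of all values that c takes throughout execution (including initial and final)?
0

Values of c at each step:
Initial: c = 0
After step 1: c = 0
After step 2: c = 0
After step 3: c = 0
Sum = 0 + 0 + 0 + 0 = 0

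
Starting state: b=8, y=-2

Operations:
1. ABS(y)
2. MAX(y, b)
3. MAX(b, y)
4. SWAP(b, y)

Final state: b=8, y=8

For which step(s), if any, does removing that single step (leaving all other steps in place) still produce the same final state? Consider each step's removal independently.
Step(s) 1, 3, 4

Testing removal of each single step:
Without step 1: final = b=8, y=8 (same)
Without step 2: final = b=2, y=8 (different)
Without step 3: final = b=8, y=8 (same)
Without step 4: final = b=8, y=8 (same)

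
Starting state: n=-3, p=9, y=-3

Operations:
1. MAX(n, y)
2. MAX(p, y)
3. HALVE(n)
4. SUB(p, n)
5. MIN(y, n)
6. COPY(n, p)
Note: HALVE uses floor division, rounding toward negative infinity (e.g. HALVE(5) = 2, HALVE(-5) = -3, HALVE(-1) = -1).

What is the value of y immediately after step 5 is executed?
y = -3

Tracing y through execution:
Initial: y = -3
After step 1 (MAX(n, y)): y = -3
After step 2 (MAX(p, y)): y = -3
After step 3 (HALVE(n)): y = -3
After step 4 (SUB(p, n)): y = -3
After step 5 (MIN(y, n)): y = -3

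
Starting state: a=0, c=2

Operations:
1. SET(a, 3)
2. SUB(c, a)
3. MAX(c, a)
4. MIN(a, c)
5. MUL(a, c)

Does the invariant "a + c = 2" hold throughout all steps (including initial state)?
No, violated after step 1

The invariant is violated after step 1.

State at each step:
Initial: a=0, c=2
After step 1: a=3, c=2
After step 2: a=3, c=-1
After step 3: a=3, c=3
After step 4: a=3, c=3
After step 5: a=9, c=3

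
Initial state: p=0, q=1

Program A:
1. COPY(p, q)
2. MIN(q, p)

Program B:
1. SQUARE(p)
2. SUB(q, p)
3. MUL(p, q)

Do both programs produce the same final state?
No

Program A final state: p=1, q=1
Program B final state: p=0, q=1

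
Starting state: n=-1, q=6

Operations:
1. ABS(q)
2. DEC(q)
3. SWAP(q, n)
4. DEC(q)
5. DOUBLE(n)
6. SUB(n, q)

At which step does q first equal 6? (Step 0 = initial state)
Step 0

Tracing q:
Initial: q = 6 ← first occurrence
After step 1: q = 6
After step 2: q = 5
After step 3: q = -1
After step 4: q = -2
After step 5: q = -2
After step 6: q = -2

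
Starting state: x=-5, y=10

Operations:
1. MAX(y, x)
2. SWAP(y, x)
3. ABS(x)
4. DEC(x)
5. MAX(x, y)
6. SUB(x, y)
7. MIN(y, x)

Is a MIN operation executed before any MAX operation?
No

First MIN: step 7
First MAX: step 1
Since 7 > 1, MAX comes first.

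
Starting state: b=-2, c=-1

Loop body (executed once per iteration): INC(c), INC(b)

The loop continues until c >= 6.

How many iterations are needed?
7

Tracing iterations:
Initial: b=-2, c=-1
After iteration 1: b=-1, c=0
After iteration 2: b=0, c=1
After iteration 3: b=1, c=2
After iteration 4: b=2, c=3
After iteration 5: b=3, c=4
After iteration 6: b=4, c=5
After iteration 7: b=5, c=6
c >= 6 now holds, so the loop exits after 7 iterations.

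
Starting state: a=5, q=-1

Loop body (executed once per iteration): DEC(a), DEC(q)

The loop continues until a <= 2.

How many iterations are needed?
3

Tracing iterations:
Initial: a=5, q=-1
After iteration 1: a=4, q=-2
After iteration 2: a=3, q=-3
After iteration 3: a=2, q=-4
a <= 2 now holds, so the loop exits after 3 iterations.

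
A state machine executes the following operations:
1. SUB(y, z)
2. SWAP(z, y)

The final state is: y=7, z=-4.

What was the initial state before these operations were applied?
y=3, z=7

Working backwards:
Final state: y=7, z=-4
Before step 2 (SWAP(z, y)): y=-4, z=7
Before step 1 (SUB(y, z)): y=3, z=7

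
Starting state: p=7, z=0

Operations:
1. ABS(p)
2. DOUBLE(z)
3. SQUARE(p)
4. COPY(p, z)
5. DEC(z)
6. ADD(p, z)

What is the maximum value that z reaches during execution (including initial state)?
0

Values of z at each step:
Initial: z = 0 ← maximum
After step 1: z = 0
After step 2: z = 0
After step 3: z = 0
After step 4: z = 0
After step 5: z = -1
After step 6: z = -1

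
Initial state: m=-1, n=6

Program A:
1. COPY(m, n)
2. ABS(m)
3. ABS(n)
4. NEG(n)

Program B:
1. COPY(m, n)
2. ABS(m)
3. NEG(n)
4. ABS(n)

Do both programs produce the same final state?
No

Program A final state: m=6, n=-6
Program B final state: m=6, n=6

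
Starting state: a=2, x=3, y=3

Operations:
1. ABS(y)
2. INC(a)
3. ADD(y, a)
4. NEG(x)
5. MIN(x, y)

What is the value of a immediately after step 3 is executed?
a = 3

Tracing a through execution:
Initial: a = 2
After step 1 (ABS(y)): a = 2
After step 2 (INC(a)): a = 3
After step 3 (ADD(y, a)): a = 3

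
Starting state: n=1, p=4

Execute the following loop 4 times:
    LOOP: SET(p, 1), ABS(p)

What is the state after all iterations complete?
n=1, p=1

Iteration trace:
Start: n=1, p=4
After iteration 1: n=1, p=1
After iteration 2: n=1, p=1
After iteration 3: n=1, p=1
After iteration 4: n=1, p=1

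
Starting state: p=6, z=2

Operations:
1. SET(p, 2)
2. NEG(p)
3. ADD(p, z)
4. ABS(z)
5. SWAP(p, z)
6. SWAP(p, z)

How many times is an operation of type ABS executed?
1

Counting ABS operations:
Step 4: ABS(z) ← ABS
Total: 1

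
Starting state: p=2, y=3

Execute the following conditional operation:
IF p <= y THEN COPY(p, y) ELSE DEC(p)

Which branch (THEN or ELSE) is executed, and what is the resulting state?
Branch: THEN, Final state: p=3, y=3

Evaluating condition: p <= y
p = 2, y = 3
Condition is True, so THEN branch executes
After COPY(p, y): p=3, y=3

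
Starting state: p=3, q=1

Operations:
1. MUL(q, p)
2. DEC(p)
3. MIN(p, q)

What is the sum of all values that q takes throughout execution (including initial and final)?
10

Values of q at each step:
Initial: q = 1
After step 1: q = 3
After step 2: q = 3
After step 3: q = 3
Sum = 1 + 3 + 3 + 3 = 10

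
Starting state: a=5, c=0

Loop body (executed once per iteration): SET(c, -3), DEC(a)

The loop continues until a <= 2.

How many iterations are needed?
3

Tracing iterations:
Initial: a=5, c=0
After iteration 1: a=4, c=-3
After iteration 2: a=3, c=-3
After iteration 3: a=2, c=-3
a <= 2 now holds, so the loop exits after 3 iterations.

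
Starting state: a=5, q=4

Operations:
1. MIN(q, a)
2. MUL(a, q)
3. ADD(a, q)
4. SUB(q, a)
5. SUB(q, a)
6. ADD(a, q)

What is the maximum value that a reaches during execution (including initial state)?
24

Values of a at each step:
Initial: a = 5
After step 1: a = 5
After step 2: a = 20
After step 3: a = 24 ← maximum
After step 4: a = 24
After step 5: a = 24
After step 6: a = -20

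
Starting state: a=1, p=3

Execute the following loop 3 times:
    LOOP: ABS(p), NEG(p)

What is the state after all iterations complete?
a=1, p=-3

Iteration trace:
Start: a=1, p=3
After iteration 1: a=1, p=-3
After iteration 2: a=1, p=-3
After iteration 3: a=1, p=-3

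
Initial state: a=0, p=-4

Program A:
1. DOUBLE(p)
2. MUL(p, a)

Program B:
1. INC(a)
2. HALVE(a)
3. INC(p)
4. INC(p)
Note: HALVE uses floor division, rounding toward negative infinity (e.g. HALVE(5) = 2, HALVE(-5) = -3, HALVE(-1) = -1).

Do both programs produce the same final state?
No

Program A final state: a=0, p=0
Program B final state: a=0, p=-2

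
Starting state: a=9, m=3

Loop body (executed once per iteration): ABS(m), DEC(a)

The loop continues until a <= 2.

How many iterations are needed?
7

Tracing iterations:
Initial: a=9, m=3
After iteration 1: a=8, m=3
After iteration 2: a=7, m=3
After iteration 3: a=6, m=3
After iteration 4: a=5, m=3
After iteration 5: a=4, m=3
After iteration 6: a=3, m=3
After iteration 7: a=2, m=3
a <= 2 now holds, so the loop exits after 7 iterations.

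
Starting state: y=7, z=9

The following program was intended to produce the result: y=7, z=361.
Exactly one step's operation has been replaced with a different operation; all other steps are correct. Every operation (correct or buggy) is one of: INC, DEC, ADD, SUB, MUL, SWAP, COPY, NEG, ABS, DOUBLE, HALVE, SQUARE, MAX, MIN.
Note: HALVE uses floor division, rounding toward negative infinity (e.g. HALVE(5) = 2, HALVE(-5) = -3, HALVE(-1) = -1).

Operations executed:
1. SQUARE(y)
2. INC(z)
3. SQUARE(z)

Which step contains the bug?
Step 1

Trace with buggy code:
Initial: y=7, z=9
After step 1: y=49, z=9
After step 2: y=49, z=10
After step 3: y=49, z=100
Actual final y=49, z=100 ≠ expected y=7, z=361.
Step 1 is the only position where a single-operation replacement can produce the expected result.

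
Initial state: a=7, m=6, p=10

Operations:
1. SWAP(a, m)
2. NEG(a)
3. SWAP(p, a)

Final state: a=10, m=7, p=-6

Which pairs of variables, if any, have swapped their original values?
None

Comparing initial and final values:
a: 7 → 10
m: 6 → 7
p: 10 → -6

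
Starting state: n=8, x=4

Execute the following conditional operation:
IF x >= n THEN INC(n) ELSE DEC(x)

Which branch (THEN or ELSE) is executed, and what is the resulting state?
Branch: ELSE, Final state: n=8, x=3

Evaluating condition: x >= n
x = 4, n = 8
Condition is False, so ELSE branch executes
After DEC(x): n=8, x=3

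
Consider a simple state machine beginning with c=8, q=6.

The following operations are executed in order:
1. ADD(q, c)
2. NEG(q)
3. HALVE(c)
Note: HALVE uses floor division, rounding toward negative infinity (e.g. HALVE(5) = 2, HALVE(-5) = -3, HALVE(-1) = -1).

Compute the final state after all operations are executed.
{c: 4, q: -14}

Step-by-step execution:
Initial: c=8, q=6
After step 1 (ADD(q, c)): c=8, q=14
After step 2 (NEG(q)): c=8, q=-14
After step 3 (HALVE(c)): c=4, q=-14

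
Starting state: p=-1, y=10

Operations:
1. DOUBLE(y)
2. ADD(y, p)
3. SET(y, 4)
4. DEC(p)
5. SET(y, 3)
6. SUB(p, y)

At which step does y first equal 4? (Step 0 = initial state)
Step 3

Tracing y:
Initial: y = 10
After step 1: y = 20
After step 2: y = 19
After step 3: y = 4 ← first occurrence
After step 4: y = 4
After step 5: y = 3
After step 6: y = 3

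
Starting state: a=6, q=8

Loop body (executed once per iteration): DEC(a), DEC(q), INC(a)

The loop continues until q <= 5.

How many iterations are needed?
3

Tracing iterations:
Initial: a=6, q=8
After iteration 1: a=6, q=7
After iteration 2: a=6, q=6
After iteration 3: a=6, q=5
q <= 5 now holds, so the loop exits after 3 iterations.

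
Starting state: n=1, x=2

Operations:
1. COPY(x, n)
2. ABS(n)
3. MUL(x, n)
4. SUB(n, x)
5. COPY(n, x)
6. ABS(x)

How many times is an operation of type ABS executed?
2

Counting ABS operations:
Step 2: ABS(n) ← ABS
Step 6: ABS(x) ← ABS
Total: 2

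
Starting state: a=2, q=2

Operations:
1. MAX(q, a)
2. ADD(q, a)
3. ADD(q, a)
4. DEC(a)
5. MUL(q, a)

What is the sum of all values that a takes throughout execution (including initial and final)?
10

Values of a at each step:
Initial: a = 2
After step 1: a = 2
After step 2: a = 2
After step 3: a = 2
After step 4: a = 1
After step 5: a = 1
Sum = 2 + 2 + 2 + 2 + 1 + 1 = 10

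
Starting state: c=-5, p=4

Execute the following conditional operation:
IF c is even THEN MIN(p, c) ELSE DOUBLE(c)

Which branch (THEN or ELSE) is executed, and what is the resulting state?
Branch: ELSE, Final state: c=-10, p=4

Evaluating condition: c is even
Condition is False, so ELSE branch executes
After DOUBLE(c): c=-10, p=4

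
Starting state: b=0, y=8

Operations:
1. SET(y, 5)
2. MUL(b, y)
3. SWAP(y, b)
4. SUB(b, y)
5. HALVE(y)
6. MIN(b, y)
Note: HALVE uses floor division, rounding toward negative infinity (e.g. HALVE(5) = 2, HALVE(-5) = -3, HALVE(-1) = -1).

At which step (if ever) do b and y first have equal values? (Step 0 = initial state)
Step 6

b and y first become equal after step 6.

Comparing values at each step:
Initial: b=0, y=8
After step 1: b=0, y=5
After step 2: b=0, y=5
After step 3: b=5, y=0
After step 4: b=5, y=0
After step 5: b=5, y=0
After step 6: b=0, y=0 ← equal!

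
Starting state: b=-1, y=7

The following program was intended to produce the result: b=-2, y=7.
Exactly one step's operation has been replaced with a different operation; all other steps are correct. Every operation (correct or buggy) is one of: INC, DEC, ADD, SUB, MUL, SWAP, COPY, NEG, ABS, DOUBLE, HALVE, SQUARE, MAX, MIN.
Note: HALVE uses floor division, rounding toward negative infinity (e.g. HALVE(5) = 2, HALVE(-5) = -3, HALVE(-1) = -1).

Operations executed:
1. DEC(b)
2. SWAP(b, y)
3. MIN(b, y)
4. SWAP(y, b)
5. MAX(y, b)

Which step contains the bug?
Step 3

Trace with buggy code:
Initial: b=-1, y=7
After step 1: b=-2, y=7
After step 2: b=7, y=-2
After step 3: b=-2, y=-2
After step 4: b=-2, y=-2
After step 5: b=-2, y=-2
Actual final b=-2, y=-2 ≠ expected b=-2, y=7.
Step 3 is the only position where a single-operation replacement can produce the expected result.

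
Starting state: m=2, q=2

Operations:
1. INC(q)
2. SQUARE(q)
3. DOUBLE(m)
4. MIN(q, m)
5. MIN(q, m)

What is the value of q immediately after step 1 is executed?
q = 3

Tracing q through execution:
Initial: q = 2
After step 1 (INC(q)): q = 3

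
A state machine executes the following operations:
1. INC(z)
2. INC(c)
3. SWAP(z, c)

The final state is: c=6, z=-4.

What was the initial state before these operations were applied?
c=-5, z=5

Working backwards:
Final state: c=6, z=-4
Before step 3 (SWAP(z, c)): c=-4, z=6
Before step 2 (INC(c)): c=-5, z=6
Before step 1 (INC(z)): c=-5, z=5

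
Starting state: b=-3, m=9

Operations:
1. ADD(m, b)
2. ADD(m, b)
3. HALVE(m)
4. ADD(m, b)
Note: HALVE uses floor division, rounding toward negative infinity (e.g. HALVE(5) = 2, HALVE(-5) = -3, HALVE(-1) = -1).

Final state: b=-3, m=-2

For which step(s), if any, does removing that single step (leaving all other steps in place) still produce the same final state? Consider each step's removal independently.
None - removing any single step changes the final result

Testing removal of each single step:
Without step 1: final = b=-3, m=0 (different)
Without step 2: final = b=-3, m=0 (different)
Without step 3: final = b=-3, m=0 (different)
Without step 4: final = b=-3, m=1 (different)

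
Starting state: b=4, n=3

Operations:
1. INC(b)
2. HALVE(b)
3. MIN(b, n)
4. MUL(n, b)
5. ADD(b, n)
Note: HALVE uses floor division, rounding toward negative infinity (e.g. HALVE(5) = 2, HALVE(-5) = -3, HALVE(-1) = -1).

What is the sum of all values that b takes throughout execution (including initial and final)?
23

Values of b at each step:
Initial: b = 4
After step 1: b = 5
After step 2: b = 2
After step 3: b = 2
After step 4: b = 2
After step 5: b = 8
Sum = 4 + 5 + 2 + 2 + 2 + 8 = 23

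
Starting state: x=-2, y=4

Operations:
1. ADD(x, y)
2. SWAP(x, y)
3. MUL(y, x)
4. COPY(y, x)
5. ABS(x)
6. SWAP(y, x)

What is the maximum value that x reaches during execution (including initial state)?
4

Values of x at each step:
Initial: x = -2
After step 1: x = 2
After step 2: x = 4 ← maximum
After step 3: x = 4
After step 4: x = 4
After step 5: x = 4
After step 6: x = 4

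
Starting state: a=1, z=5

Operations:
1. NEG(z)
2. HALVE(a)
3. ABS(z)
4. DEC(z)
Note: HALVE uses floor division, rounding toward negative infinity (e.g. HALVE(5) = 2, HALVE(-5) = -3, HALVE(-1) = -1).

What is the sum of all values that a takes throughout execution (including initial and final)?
2

Values of a at each step:
Initial: a = 1
After step 1: a = 1
After step 2: a = 0
After step 3: a = 0
After step 4: a = 0
Sum = 1 + 1 + 0 + 0 + 0 = 2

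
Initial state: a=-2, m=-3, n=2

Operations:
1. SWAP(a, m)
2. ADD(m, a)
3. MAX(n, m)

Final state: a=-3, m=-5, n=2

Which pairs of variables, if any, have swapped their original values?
None

Comparing initial and final values:
a: -2 → -3
n: 2 → 2
m: -3 → -5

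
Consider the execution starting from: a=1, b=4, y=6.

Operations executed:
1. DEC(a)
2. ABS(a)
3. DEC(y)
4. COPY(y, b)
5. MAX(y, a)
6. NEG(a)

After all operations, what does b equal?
b = 4

Tracing execution:
Step 1: DEC(a) → b = 4
Step 2: ABS(a) → b = 4
Step 3: DEC(y) → b = 4
Step 4: COPY(y, b) → b = 4
Step 5: MAX(y, a) → b = 4
Step 6: NEG(a) → b = 4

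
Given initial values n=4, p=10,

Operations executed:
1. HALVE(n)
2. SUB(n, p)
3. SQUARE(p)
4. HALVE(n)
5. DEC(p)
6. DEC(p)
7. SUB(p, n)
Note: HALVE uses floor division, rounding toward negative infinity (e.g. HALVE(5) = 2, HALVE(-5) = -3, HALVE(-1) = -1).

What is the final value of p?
p = 102

Tracing execution:
Step 1: HALVE(n) → p = 10
Step 2: SUB(n, p) → p = 10
Step 3: SQUARE(p) → p = 100
Step 4: HALVE(n) → p = 100
Step 5: DEC(p) → p = 99
Step 6: DEC(p) → p = 98
Step 7: SUB(p, n) → p = 102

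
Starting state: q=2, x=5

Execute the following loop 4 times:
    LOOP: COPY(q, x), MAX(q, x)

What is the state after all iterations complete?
q=5, x=5

Iteration trace:
Start: q=2, x=5
After iteration 1: q=5, x=5
After iteration 2: q=5, x=5
After iteration 3: q=5, x=5
After iteration 4: q=5, x=5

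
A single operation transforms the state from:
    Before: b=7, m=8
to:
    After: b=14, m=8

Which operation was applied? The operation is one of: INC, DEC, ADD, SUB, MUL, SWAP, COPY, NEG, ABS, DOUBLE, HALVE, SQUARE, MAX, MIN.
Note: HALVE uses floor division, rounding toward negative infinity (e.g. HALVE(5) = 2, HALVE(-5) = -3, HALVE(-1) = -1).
DOUBLE(b)

Analyzing the change:
Before: b=7, m=8
After: b=14, m=8
Variable b changed from 7 to 14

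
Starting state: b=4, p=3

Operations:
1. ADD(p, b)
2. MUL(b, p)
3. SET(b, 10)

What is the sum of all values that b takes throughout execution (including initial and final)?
46

Values of b at each step:
Initial: b = 4
After step 1: b = 4
After step 2: b = 28
After step 3: b = 10
Sum = 4 + 4 + 28 + 10 = 46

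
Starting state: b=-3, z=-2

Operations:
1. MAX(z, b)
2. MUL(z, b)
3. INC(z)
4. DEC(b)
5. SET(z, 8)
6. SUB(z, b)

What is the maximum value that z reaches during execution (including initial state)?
12

Values of z at each step:
Initial: z = -2
After step 1: z = -2
After step 2: z = 6
After step 3: z = 7
After step 4: z = 7
After step 5: z = 8
After step 6: z = 12 ← maximum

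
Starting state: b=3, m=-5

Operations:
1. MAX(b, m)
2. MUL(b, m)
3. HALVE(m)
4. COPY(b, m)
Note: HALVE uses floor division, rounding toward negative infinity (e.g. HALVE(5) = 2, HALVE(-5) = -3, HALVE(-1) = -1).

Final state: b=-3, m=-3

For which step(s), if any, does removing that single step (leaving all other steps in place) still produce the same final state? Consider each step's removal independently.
Step(s) 1, 2

Testing removal of each single step:
Without step 1: final = b=-3, m=-3 (same)
Without step 2: final = b=-3, m=-3 (same)
Without step 3: final = b=-5, m=-5 (different)
Without step 4: final = b=-15, m=-3 (different)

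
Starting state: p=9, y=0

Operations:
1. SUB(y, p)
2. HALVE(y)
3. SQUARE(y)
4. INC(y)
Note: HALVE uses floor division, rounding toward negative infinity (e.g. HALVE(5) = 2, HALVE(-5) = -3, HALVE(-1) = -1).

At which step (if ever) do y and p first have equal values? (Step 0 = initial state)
Never

y and p never become equal during execution.

Comparing values at each step:
Initial: y=0, p=9
After step 1: y=-9, p=9
After step 2: y=-5, p=9
After step 3: y=25, p=9
After step 4: y=26, p=9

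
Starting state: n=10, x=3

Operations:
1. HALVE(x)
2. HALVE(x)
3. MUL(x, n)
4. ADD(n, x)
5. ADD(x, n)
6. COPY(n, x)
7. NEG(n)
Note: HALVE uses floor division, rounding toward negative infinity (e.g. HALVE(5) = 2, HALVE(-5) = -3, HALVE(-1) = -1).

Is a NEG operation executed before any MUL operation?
No

First NEG: step 7
First MUL: step 3
Since 7 > 3, MUL comes first.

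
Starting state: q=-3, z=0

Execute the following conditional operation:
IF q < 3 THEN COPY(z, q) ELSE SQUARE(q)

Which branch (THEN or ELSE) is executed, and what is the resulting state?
Branch: THEN, Final state: q=-3, z=-3

Evaluating condition: q < 3
q = -3
Condition is True, so THEN branch executes
After COPY(z, q): q=-3, z=-3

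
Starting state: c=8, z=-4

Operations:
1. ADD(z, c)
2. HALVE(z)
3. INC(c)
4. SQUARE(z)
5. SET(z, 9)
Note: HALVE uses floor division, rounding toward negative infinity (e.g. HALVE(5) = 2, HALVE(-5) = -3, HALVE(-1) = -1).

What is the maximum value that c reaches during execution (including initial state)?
9

Values of c at each step:
Initial: c = 8
After step 1: c = 8
After step 2: c = 8
After step 3: c = 9 ← maximum
After step 4: c = 9
After step 5: c = 9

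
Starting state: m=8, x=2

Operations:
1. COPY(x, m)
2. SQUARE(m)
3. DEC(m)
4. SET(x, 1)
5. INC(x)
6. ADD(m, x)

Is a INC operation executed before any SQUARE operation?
No

First INC: step 5
First SQUARE: step 2
Since 5 > 2, SQUARE comes first.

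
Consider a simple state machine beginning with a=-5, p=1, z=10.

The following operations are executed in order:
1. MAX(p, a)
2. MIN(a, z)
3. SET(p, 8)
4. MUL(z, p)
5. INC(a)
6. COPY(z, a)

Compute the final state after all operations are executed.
{a: -4, p: 8, z: -4}

Step-by-step execution:
Initial: a=-5, p=1, z=10
After step 1 (MAX(p, a)): a=-5, p=1, z=10
After step 2 (MIN(a, z)): a=-5, p=1, z=10
After step 3 (SET(p, 8)): a=-5, p=8, z=10
After step 4 (MUL(z, p)): a=-5, p=8, z=80
After step 5 (INC(a)): a=-4, p=8, z=80
After step 6 (COPY(z, a)): a=-4, p=8, z=-4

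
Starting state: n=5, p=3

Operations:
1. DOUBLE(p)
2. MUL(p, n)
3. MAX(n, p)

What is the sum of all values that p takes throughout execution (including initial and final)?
69

Values of p at each step:
Initial: p = 3
After step 1: p = 6
After step 2: p = 30
After step 3: p = 30
Sum = 3 + 6 + 30 + 30 = 69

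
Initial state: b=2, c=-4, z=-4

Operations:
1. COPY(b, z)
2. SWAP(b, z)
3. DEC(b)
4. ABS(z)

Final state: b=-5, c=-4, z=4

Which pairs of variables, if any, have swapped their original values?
None

Comparing initial and final values:
b: 2 → -5
c: -4 → -4
z: -4 → 4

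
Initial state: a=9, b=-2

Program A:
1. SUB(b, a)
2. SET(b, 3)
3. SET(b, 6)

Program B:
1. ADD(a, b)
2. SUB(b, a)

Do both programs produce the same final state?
No

Program A final state: a=9, b=6
Program B final state: a=7, b=-9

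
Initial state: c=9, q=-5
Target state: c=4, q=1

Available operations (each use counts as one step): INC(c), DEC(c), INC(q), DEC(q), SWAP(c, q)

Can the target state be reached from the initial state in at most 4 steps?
No

The target state cannot be reached within 4 steps.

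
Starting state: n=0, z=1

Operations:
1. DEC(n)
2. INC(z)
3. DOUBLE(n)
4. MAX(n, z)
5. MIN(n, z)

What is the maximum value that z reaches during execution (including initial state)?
2

Values of z at each step:
Initial: z = 1
After step 1: z = 1
After step 2: z = 2 ← maximum
After step 3: z = 2
After step 4: z = 2
After step 5: z = 2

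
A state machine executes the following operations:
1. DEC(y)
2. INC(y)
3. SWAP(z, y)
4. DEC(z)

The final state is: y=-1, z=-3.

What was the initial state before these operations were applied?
y=-2, z=-1

Working backwards:
Final state: y=-1, z=-3
Before step 4 (DEC(z)): y=-1, z=-2
Before step 3 (SWAP(z, y)): y=-2, z=-1
Before step 2 (INC(y)): y=-3, z=-1
Before step 1 (DEC(y)): y=-2, z=-1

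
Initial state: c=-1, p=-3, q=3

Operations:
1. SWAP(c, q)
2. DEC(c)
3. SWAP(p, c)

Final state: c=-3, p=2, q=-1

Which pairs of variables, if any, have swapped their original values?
None

Comparing initial and final values:
c: -1 → -3
q: 3 → -1
p: -3 → 2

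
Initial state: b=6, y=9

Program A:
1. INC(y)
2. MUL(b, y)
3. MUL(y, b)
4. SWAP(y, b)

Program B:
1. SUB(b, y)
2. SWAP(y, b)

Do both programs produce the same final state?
No

Program A final state: b=600, y=60
Program B final state: b=9, y=-3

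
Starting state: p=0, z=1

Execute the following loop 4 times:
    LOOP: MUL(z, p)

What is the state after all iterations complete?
p=0, z=0

Iteration trace:
Start: p=0, z=1
After iteration 1: p=0, z=0
After iteration 2: p=0, z=0
After iteration 3: p=0, z=0
After iteration 4: p=0, z=0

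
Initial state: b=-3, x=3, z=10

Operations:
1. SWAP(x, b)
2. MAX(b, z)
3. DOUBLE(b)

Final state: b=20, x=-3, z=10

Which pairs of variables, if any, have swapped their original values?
None

Comparing initial and final values:
x: 3 → -3
b: -3 → 20
z: 10 → 10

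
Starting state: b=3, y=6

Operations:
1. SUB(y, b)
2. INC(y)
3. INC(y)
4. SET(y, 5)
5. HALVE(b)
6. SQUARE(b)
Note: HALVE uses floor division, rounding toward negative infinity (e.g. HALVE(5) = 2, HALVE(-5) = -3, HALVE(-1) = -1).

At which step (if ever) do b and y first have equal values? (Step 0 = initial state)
Step 1

b and y first become equal after step 1.

Comparing values at each step:
Initial: b=3, y=6
After step 1: b=3, y=3 ← equal!
After step 2: b=3, y=4
After step 3: b=3, y=5
After step 4: b=3, y=5
After step 5: b=1, y=5
After step 6: b=1, y=5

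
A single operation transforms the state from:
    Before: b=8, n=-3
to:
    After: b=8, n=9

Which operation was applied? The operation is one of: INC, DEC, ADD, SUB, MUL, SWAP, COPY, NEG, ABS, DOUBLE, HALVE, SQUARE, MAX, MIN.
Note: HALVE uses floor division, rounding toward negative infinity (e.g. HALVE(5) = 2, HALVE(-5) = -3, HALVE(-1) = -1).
SQUARE(n)

Analyzing the change:
Before: b=8, n=-3
After: b=8, n=9
Variable n changed from -3 to 9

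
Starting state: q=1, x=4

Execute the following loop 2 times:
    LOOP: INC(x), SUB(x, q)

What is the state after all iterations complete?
q=1, x=4

Iteration trace:
Start: q=1, x=4
After iteration 1: q=1, x=4
After iteration 2: q=1, x=4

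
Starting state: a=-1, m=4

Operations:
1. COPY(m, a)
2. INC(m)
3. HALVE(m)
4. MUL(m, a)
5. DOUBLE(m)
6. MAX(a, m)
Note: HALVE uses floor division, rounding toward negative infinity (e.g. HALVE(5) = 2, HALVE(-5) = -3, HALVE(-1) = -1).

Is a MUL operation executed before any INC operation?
No

First MUL: step 4
First INC: step 2
Since 4 > 2, INC comes first.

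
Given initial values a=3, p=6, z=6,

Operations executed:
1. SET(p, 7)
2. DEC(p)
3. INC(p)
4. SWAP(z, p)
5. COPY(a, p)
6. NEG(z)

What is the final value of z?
z = -7

Tracing execution:
Step 1: SET(p, 7) → z = 6
Step 2: DEC(p) → z = 6
Step 3: INC(p) → z = 6
Step 4: SWAP(z, p) → z = 7
Step 5: COPY(a, p) → z = 7
Step 6: NEG(z) → z = -7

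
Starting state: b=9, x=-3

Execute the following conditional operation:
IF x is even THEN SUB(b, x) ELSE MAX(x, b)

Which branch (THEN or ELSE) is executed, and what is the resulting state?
Branch: ELSE, Final state: b=9, x=9

Evaluating condition: x is even
Condition is False, so ELSE branch executes
After MAX(x, b): b=9, x=9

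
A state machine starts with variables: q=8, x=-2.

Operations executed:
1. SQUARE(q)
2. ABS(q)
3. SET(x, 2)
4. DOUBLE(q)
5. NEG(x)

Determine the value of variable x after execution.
x = -2

Tracing execution:
Step 1: SQUARE(q) → x = -2
Step 2: ABS(q) → x = -2
Step 3: SET(x, 2) → x = 2
Step 4: DOUBLE(q) → x = 2
Step 5: NEG(x) → x = -2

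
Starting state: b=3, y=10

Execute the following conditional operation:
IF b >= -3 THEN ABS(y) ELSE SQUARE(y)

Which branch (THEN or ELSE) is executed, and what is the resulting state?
Branch: THEN, Final state: b=3, y=10

Evaluating condition: b >= -3
b = 3
Condition is True, so THEN branch executes
After ABS(y): b=3, y=10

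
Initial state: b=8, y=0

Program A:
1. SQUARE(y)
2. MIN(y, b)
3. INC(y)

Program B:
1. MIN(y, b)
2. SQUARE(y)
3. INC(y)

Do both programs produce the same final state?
Yes

Program A final state: b=8, y=1
Program B final state: b=8, y=1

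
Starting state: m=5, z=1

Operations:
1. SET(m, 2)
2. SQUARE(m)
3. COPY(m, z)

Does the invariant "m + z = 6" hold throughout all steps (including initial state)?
No, violated after step 1

The invariant is violated after step 1.

State at each step:
Initial: m=5, z=1
After step 1: m=2, z=1
After step 2: m=4, z=1
After step 3: m=1, z=1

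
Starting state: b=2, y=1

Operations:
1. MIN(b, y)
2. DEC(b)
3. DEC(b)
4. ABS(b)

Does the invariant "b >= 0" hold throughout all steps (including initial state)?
No, violated after step 3

The invariant is violated after step 3.

State at each step:
Initial: b=2, y=1
After step 1: b=1, y=1
After step 2: b=0, y=1
After step 3: b=-1, y=1
After step 4: b=1, y=1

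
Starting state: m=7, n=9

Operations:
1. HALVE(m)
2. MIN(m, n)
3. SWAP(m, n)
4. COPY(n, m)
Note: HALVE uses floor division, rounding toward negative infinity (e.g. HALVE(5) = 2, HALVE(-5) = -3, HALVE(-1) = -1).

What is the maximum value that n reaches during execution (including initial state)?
9

Values of n at each step:
Initial: n = 9 ← maximum
After step 1: n = 9
After step 2: n = 9
After step 3: n = 3
After step 4: n = 9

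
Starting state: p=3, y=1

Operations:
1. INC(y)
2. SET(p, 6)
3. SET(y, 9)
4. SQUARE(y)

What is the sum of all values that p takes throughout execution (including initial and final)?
24

Values of p at each step:
Initial: p = 3
After step 1: p = 3
After step 2: p = 6
After step 3: p = 6
After step 4: p = 6
Sum = 3 + 3 + 6 + 6 + 6 = 24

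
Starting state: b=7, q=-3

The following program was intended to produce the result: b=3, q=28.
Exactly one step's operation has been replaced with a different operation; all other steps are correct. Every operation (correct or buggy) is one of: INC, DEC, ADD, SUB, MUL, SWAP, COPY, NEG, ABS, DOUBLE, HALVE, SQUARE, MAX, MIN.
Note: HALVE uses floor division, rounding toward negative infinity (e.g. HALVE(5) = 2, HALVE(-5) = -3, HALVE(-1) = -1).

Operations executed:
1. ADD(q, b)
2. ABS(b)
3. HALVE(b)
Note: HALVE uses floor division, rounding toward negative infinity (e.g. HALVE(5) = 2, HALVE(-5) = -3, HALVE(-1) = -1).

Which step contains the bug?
Step 2

Trace with buggy code:
Initial: b=7, q=-3
After step 1: b=7, q=4
After step 2: b=7, q=4
After step 3: b=3, q=4
Actual final b=3, q=4 ≠ expected b=3, q=28.
Step 2 is the only position where a single-operation replacement can produce the expected result.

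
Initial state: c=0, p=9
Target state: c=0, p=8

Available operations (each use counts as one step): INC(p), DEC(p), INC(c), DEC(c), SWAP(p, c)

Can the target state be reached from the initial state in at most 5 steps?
Yes

Path (1 step): DEC(p)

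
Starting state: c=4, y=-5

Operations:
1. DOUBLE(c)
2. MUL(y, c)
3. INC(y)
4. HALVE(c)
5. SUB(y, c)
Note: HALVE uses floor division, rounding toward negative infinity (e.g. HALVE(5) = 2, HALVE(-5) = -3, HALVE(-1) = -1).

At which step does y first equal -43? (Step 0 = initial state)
Step 5

Tracing y:
Initial: y = -5
After step 1: y = -5
After step 2: y = -40
After step 3: y = -39
After step 4: y = -39
After step 5: y = -43 ← first occurrence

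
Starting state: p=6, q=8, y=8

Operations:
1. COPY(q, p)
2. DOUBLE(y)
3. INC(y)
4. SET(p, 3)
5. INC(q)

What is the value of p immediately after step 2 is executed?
p = 6

Tracing p through execution:
Initial: p = 6
After step 1 (COPY(q, p)): p = 6
After step 2 (DOUBLE(y)): p = 6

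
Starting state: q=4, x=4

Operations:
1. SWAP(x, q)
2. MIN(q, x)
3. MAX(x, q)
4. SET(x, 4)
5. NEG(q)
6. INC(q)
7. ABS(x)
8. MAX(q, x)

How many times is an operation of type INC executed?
1

Counting INC operations:
Step 6: INC(q) ← INC
Total: 1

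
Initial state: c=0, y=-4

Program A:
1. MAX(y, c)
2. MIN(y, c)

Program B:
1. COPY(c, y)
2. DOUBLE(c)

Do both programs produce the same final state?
No

Program A final state: c=0, y=0
Program B final state: c=-8, y=-4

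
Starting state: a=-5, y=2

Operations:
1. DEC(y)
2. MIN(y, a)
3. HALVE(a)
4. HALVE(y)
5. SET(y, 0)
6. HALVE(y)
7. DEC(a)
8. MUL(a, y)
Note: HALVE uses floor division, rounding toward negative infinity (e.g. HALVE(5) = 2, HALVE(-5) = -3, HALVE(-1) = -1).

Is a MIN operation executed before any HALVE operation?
Yes

First MIN: step 2
First HALVE: step 3
Since 2 < 3, MIN comes first.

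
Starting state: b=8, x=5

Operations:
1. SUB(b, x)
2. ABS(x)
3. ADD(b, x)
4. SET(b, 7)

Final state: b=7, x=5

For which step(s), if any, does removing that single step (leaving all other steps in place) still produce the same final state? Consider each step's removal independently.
Step(s) 1, 2, 3

Testing removal of each single step:
Without step 1: final = b=7, x=5 (same)
Without step 2: final = b=7, x=5 (same)
Without step 3: final = b=7, x=5 (same)
Without step 4: final = b=8, x=5 (different)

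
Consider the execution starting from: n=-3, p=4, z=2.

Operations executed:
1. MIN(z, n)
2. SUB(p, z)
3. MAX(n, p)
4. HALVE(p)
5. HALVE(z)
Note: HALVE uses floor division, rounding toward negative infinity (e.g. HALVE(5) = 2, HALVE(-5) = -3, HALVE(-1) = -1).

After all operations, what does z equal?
z = -2

Tracing execution:
Step 1: MIN(z, n) → z = -3
Step 2: SUB(p, z) → z = -3
Step 3: MAX(n, p) → z = -3
Step 4: HALVE(p) → z = -3
Step 5: HALVE(z) → z = -2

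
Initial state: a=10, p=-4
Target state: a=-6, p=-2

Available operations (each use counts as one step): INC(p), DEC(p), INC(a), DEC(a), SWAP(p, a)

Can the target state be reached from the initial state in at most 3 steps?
No

The target state cannot be reached within 3 steps.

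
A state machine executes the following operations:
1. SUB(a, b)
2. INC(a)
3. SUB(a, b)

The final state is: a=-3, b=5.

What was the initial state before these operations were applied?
a=6, b=5

Working backwards:
Final state: a=-3, b=5
Before step 3 (SUB(a, b)): a=2, b=5
Before step 2 (INC(a)): a=1, b=5
Before step 1 (SUB(a, b)): a=6, b=5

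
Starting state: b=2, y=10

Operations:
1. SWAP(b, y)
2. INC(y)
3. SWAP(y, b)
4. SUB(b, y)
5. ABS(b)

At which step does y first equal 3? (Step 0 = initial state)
Step 2

Tracing y:
Initial: y = 10
After step 1: y = 2
After step 2: y = 3 ← first occurrence
After step 3: y = 10
After step 4: y = 10
After step 5: y = 10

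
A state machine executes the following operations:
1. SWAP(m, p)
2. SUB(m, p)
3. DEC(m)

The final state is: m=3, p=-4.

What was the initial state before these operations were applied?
m=-4, p=0

Working backwards:
Final state: m=3, p=-4
Before step 3 (DEC(m)): m=4, p=-4
Before step 2 (SUB(m, p)): m=0, p=-4
Before step 1 (SWAP(m, p)): m=-4, p=0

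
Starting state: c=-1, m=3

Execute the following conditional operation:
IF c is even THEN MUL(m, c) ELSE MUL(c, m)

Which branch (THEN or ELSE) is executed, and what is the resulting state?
Branch: ELSE, Final state: c=-3, m=3

Evaluating condition: c is even
Condition is False, so ELSE branch executes
After MUL(c, m): c=-3, m=3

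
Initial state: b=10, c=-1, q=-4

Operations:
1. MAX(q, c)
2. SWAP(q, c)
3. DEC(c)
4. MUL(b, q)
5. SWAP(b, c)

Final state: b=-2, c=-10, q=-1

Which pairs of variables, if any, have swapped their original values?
None

Comparing initial and final values:
b: 10 → -2
c: -1 → -10
q: -4 → -1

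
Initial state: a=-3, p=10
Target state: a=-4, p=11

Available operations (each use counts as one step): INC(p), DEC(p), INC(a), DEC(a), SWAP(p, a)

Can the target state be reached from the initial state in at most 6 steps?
Yes

Path (2 steps): INC(p) → DEC(a)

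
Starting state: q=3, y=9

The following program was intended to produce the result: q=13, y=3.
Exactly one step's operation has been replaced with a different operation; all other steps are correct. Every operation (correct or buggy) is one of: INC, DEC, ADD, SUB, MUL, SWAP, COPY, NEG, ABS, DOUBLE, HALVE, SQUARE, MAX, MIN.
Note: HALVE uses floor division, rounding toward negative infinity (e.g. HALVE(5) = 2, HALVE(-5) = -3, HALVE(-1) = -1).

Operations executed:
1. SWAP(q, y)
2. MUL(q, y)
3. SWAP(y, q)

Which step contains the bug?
Step 3

Trace with buggy code:
Initial: q=3, y=9
After step 1: q=9, y=3
After step 2: q=27, y=3
After step 3: q=3, y=27
Actual final q=3, y=27 ≠ expected q=13, y=3.
Step 3 is the only position where a single-operation replacement can produce the expected result.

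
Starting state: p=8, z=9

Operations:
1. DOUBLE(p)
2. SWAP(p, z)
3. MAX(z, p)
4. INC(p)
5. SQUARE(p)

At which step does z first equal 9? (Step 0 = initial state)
Step 0

Tracing z:
Initial: z = 9 ← first occurrence
After step 1: z = 9
After step 2: z = 16
After step 3: z = 16
After step 4: z = 16
After step 5: z = 16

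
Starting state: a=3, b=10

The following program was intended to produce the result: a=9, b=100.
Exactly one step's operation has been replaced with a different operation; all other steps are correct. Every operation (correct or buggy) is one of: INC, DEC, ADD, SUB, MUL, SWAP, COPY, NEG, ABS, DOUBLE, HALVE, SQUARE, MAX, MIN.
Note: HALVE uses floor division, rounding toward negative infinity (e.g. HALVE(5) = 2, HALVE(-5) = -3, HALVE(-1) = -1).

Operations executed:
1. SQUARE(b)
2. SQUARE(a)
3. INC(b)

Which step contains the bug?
Step 3

Trace with buggy code:
Initial: a=3, b=10
After step 1: a=3, b=100
After step 2: a=9, b=100
After step 3: a=9, b=101
Actual final a=9, b=101 ≠ expected a=9, b=100.
Step 3 is the only position where a single-operation replacement can produce the expected result.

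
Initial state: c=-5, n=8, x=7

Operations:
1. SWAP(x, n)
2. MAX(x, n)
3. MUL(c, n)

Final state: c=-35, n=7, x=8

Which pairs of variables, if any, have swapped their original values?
(n, x)

Comparing initial and final values:
c: -5 → -35
n: 8 → 7
x: 7 → 8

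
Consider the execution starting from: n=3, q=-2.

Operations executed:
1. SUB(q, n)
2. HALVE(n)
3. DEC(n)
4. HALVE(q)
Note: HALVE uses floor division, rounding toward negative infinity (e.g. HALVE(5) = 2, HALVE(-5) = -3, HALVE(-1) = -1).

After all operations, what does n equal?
n = 0

Tracing execution:
Step 1: SUB(q, n) → n = 3
Step 2: HALVE(n) → n = 1
Step 3: DEC(n) → n = 0
Step 4: HALVE(q) → n = 0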